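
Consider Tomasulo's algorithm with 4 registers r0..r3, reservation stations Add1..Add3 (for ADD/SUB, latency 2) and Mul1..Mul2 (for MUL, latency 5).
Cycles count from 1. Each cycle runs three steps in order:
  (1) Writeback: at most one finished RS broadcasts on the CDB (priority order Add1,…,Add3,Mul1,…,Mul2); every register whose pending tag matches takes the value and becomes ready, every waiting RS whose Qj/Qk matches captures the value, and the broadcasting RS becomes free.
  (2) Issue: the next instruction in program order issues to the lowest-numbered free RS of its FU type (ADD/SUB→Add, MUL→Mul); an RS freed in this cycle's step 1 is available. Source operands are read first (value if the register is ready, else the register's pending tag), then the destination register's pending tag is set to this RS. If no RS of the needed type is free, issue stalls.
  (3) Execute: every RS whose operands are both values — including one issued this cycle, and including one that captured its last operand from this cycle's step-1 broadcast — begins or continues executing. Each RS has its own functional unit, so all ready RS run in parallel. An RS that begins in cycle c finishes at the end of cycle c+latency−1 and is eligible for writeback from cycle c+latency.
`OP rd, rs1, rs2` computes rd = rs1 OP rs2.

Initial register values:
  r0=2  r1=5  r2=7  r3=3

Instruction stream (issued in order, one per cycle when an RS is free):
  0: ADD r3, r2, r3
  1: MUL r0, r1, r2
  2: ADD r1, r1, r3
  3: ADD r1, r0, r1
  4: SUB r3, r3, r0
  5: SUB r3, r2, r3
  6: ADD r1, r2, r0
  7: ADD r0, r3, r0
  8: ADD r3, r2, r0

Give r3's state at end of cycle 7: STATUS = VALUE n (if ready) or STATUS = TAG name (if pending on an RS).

  c1: issue ADD r3<-Add1  regs: r0:2,r1:5,r2:7,r3:Add1
  c2: issue MUL r0<-Mul1  regs: r0:Mul1,r1:5,r2:7,r3:Add1
  c3: CDB Add1=10; issue ADD r1<-Add1  regs: r0:Mul1,r1:Add1,r2:7,r3:10
  c4: issue ADD r1<-Add2  regs: r0:Mul1,r1:Add2,r2:7,r3:10
  c5: CDB Add1=15; issue SUB r3<-Add1  regs: r0:Mul1,r1:Add2,r2:7,r3:Add1
  c6: issue SUB r3<-Add3  regs: r0:Mul1,r1:Add2,r2:7,r3:Add3
  c7: CDB Mul1=35; stall  regs: r0:35,r1:Add2,r2:7,r3:Add3

STATUS = TAG Add3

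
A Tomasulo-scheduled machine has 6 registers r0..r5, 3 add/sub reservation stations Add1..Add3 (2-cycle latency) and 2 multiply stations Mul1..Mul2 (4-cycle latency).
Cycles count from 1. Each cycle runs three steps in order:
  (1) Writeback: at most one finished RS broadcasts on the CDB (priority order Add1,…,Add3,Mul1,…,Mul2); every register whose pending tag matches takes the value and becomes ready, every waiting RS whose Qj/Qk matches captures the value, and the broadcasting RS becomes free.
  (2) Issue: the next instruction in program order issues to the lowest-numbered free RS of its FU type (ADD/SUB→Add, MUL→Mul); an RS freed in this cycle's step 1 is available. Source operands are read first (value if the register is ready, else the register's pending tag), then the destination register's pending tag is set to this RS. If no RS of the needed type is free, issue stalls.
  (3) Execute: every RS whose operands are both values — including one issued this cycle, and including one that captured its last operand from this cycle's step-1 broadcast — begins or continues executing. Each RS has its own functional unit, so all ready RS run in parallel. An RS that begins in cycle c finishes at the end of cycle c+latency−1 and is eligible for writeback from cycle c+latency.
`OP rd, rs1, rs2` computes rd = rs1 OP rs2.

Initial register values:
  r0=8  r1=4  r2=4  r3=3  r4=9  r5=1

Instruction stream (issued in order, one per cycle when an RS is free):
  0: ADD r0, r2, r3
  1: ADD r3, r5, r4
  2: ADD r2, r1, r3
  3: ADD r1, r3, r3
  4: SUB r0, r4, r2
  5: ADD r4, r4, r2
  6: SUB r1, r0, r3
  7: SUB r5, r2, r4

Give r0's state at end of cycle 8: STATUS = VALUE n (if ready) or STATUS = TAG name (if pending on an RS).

c1: issue ADD r0<-Add1 | r0:Add1,r1:4,r2:4,r3:3,r4:9,r5:1
c2: issue ADD r3<-Add2 | r0:Add1,r1:4,r2:4,r3:Add2,r4:9,r5:1
c3: CDB Add1=7; issue ADD r2<-Add1 | r0:7,r1:4,r2:Add1,r3:Add2,r4:9,r5:1
c4: CDB Add2=10; issue ADD r1<-Add2 | r0:7,r1:Add2,r2:Add1,r3:10,r4:9,r5:1
c5: issue SUB r0<-Add3 | r0:Add3,r1:Add2,r2:Add1,r3:10,r4:9,r5:1
c6: CDB Add1=14; issue ADD r4<-Add1 | r0:Add3,r1:Add2,r2:14,r3:10,r4:Add1,r5:1
c7: CDB Add2=20; issue SUB r1<-Add2 | r0:Add3,r1:Add2,r2:14,r3:10,r4:Add1,r5:1
c8: CDB Add1=23; issue SUB r5<-Add1 | r0:Add3,r1:Add2,r2:14,r3:10,r4:23,r5:Add1

STATUS = TAG Add3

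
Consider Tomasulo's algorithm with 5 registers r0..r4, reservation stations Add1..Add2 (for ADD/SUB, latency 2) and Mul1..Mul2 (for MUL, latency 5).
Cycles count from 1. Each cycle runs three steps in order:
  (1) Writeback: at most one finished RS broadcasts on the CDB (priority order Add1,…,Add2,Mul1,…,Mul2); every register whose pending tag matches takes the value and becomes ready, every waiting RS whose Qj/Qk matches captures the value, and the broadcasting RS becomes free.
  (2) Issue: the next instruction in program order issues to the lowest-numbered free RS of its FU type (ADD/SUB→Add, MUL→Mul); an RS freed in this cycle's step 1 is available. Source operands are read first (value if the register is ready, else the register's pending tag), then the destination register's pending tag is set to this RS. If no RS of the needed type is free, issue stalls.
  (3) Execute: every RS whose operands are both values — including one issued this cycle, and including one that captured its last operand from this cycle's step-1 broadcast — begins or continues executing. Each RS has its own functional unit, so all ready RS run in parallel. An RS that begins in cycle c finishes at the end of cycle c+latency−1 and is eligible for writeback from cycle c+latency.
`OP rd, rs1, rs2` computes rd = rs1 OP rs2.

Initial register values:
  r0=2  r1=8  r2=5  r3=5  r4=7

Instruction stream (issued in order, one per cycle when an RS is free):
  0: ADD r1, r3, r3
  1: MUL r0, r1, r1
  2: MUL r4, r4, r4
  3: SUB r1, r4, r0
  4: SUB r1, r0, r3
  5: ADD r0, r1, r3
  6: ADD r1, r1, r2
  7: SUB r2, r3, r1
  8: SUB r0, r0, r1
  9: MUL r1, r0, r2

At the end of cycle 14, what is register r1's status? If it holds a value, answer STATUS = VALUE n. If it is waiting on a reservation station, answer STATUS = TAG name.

STATUS = TAG Mul1

  c1: issue ADD r1<-Add1  regs: r0:2,r1:Add1,r2:5,r3:5,r4:7
  c2: issue MUL r0<-Mul1  regs: r0:Mul1,r1:Add1,r2:5,r3:5,r4:7
  c3: CDB Add1=10; issue MUL r4<-Mul2  regs: r0:Mul1,r1:10,r2:5,r3:5,r4:Mul2
  c4: issue SUB r1<-Add1  regs: r0:Mul1,r1:Add1,r2:5,r3:5,r4:Mul2
  c5: issue SUB r1<-Add2  regs: r0:Mul1,r1:Add2,r2:5,r3:5,r4:Mul2
  c6: stall  regs: r0:Mul1,r1:Add2,r2:5,r3:5,r4:Mul2
  c7: stall  regs: r0:Mul1,r1:Add2,r2:5,r3:5,r4:Mul2
  c8: CDB Mul1=100; stall  regs: r0:100,r1:Add2,r2:5,r3:5,r4:Mul2
  c9: CDB Mul2=49; stall  regs: r0:100,r1:Add2,r2:5,r3:5,r4:49
  c10: CDB Add2=95; issue ADD r0<-Add2  regs: r0:Add2,r1:95,r2:5,r3:5,r4:49
  c11: CDB Add1=-51; issue ADD r1<-Add1  regs: r0:Add2,r1:Add1,r2:5,r3:5,r4:49
  c12: CDB Add2=100; issue SUB r2<-Add2  regs: r0:100,r1:Add1,r2:Add2,r3:5,r4:49
  c13: CDB Add1=100; issue SUB r0<-Add1  regs: r0:Add1,r1:100,r2:Add2,r3:5,r4:49
  c14: issue MUL r1<-Mul1  regs: r0:Add1,r1:Mul1,r2:Add2,r3:5,r4:49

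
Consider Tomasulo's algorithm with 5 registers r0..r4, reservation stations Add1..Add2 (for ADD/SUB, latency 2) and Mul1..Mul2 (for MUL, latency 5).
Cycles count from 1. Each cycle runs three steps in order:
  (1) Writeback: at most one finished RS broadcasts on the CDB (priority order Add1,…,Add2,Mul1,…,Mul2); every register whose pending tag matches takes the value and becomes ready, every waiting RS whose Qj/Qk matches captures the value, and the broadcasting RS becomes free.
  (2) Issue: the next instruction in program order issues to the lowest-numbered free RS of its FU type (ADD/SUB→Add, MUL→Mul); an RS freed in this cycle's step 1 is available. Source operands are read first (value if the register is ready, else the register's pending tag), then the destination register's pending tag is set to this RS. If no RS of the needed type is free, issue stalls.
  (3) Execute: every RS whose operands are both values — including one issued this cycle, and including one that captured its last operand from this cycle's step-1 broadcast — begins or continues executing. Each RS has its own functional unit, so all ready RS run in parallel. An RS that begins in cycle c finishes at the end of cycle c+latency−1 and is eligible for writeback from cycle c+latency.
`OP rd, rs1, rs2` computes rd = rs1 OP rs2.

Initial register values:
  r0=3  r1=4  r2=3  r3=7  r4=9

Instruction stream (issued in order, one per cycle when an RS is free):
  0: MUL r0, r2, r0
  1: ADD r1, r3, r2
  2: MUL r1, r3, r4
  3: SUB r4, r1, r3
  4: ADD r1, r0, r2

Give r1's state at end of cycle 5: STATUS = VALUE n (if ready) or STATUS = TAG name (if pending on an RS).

STATUS = TAG Add2

cycle 1: issue MUL r0<-Mul1 // r0:Mul1,r1:4,r2:3,r3:7,r4:9
cycle 2: issue ADD r1<-Add1 // r0:Mul1,r1:Add1,r2:3,r3:7,r4:9
cycle 3: issue MUL r1<-Mul2 // r0:Mul1,r1:Mul2,r2:3,r3:7,r4:9
cycle 4: CDB Add1=10; issue SUB r4<-Add1 // r0:Mul1,r1:Mul2,r2:3,r3:7,r4:Add1
cycle 5: issue ADD r1<-Add2 // r0:Mul1,r1:Add2,r2:3,r3:7,r4:Add1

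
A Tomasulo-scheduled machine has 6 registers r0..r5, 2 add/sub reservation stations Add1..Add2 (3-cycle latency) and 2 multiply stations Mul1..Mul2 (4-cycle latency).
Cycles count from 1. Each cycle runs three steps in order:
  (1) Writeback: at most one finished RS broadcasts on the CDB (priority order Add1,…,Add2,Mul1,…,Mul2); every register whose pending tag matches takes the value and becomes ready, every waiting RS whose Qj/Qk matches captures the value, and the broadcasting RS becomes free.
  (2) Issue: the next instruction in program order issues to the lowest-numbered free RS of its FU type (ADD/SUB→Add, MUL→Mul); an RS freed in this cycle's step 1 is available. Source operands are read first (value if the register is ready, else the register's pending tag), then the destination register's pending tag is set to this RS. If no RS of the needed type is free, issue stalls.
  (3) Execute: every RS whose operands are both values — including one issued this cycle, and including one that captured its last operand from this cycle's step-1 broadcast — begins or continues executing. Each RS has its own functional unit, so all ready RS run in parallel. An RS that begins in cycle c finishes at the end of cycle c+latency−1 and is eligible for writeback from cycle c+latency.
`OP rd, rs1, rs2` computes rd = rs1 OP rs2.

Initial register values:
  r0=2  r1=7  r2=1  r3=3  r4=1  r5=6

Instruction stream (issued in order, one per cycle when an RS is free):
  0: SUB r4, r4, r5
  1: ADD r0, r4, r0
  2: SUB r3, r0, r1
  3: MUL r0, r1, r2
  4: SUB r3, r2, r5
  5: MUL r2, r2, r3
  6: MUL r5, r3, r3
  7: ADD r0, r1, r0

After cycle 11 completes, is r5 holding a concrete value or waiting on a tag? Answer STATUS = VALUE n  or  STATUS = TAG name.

cycle 1: issue SUB r4<-Add1 // r0:2,r1:7,r2:1,r3:3,r4:Add1,r5:6
cycle 2: issue ADD r0<-Add2 // r0:Add2,r1:7,r2:1,r3:3,r4:Add1,r5:6
cycle 3: stall // r0:Add2,r1:7,r2:1,r3:3,r4:Add1,r5:6
cycle 4: CDB Add1=-5; issue SUB r3<-Add1 // r0:Add2,r1:7,r2:1,r3:Add1,r4:-5,r5:6
cycle 5: issue MUL r0<-Mul1 // r0:Mul1,r1:7,r2:1,r3:Add1,r4:-5,r5:6
cycle 6: stall // r0:Mul1,r1:7,r2:1,r3:Add1,r4:-5,r5:6
cycle 7: CDB Add2=-3; issue SUB r3<-Add2 // r0:Mul1,r1:7,r2:1,r3:Add2,r4:-5,r5:6
cycle 8: issue MUL r2<-Mul2 // r0:Mul1,r1:7,r2:Mul2,r3:Add2,r4:-5,r5:6
cycle 9: CDB Mul1=7; issue MUL r5<-Mul1 // r0:7,r1:7,r2:Mul2,r3:Add2,r4:-5,r5:Mul1
cycle 10: CDB Add1=-10; issue ADD r0<-Add1 // r0:Add1,r1:7,r2:Mul2,r3:Add2,r4:-5,r5:Mul1
cycle 11: CDB Add2=-5 // r0:Add1,r1:7,r2:Mul2,r3:-5,r4:-5,r5:Mul1

STATUS = TAG Mul1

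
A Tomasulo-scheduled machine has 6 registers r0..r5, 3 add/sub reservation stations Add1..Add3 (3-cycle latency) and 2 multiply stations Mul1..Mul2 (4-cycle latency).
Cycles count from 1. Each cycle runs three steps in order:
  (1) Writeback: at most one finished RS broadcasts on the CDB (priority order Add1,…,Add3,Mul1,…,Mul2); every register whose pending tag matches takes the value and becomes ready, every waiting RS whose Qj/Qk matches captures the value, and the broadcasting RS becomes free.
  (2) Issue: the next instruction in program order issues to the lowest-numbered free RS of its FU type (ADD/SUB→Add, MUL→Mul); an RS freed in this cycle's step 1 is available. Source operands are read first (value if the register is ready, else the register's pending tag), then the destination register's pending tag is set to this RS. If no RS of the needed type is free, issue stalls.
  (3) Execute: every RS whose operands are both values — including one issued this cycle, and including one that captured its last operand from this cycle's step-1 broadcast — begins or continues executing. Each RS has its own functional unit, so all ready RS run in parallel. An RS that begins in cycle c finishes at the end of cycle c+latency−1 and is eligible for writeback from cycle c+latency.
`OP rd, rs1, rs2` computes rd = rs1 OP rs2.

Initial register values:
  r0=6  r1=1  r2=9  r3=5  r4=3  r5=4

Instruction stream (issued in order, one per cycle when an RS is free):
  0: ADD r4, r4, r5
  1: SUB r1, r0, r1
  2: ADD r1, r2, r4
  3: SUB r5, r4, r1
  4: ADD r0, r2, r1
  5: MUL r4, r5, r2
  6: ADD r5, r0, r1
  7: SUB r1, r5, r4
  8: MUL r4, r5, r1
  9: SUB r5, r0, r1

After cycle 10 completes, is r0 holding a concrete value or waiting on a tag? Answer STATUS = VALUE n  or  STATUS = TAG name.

  c1: issue ADD r4<-Add1  regs: r0:6,r1:1,r2:9,r3:5,r4:Add1,r5:4
  c2: issue SUB r1<-Add2  regs: r0:6,r1:Add2,r2:9,r3:5,r4:Add1,r5:4
  c3: issue ADD r1<-Add3  regs: r0:6,r1:Add3,r2:9,r3:5,r4:Add1,r5:4
  c4: CDB Add1=7; issue SUB r5<-Add1  regs: r0:6,r1:Add3,r2:9,r3:5,r4:7,r5:Add1
  c5: CDB Add2=5; issue ADD r0<-Add2  regs: r0:Add2,r1:Add3,r2:9,r3:5,r4:7,r5:Add1
  c6: issue MUL r4<-Mul1  regs: r0:Add2,r1:Add3,r2:9,r3:5,r4:Mul1,r5:Add1
  c7: CDB Add3=16; issue ADD r5<-Add3  regs: r0:Add2,r1:16,r2:9,r3:5,r4:Mul1,r5:Add3
  c8: stall  regs: r0:Add2,r1:16,r2:9,r3:5,r4:Mul1,r5:Add3
  c9: stall  regs: r0:Add2,r1:16,r2:9,r3:5,r4:Mul1,r5:Add3
  c10: CDB Add1=-9; issue SUB r1<-Add1  regs: r0:Add2,r1:Add1,r2:9,r3:5,r4:Mul1,r5:Add3

STATUS = TAG Add2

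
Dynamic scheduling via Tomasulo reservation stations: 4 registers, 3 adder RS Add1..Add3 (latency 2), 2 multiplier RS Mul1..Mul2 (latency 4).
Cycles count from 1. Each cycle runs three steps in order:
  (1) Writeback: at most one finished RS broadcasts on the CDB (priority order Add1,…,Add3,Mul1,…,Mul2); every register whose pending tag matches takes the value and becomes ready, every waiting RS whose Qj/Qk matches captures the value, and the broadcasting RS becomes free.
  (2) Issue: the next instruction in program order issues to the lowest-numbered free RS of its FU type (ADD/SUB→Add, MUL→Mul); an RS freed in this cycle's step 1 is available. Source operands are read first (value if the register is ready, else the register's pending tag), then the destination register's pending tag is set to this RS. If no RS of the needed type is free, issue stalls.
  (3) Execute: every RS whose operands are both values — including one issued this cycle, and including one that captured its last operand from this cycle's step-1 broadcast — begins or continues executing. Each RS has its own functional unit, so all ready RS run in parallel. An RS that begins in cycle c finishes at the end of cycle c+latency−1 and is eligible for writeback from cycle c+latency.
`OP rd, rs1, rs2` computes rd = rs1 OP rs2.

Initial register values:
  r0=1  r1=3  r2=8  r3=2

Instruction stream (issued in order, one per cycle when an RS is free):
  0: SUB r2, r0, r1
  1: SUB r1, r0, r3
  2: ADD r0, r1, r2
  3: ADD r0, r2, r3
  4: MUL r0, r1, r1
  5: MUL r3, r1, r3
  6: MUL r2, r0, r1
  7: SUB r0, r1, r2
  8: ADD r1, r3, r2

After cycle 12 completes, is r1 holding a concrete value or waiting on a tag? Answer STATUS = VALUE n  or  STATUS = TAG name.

STATUS = TAG Add2

c1: issue SUB r2<-Add1 | r0:1,r1:3,r2:Add1,r3:2
c2: issue SUB r1<-Add2 | r0:1,r1:Add2,r2:Add1,r3:2
c3: CDB Add1=-2; issue ADD r0<-Add1 | r0:Add1,r1:Add2,r2:-2,r3:2
c4: CDB Add2=-1; issue ADD r0<-Add2 | r0:Add2,r1:-1,r2:-2,r3:2
c5: issue MUL r0<-Mul1 | r0:Mul1,r1:-1,r2:-2,r3:2
c6: CDB Add1=-3; issue MUL r3<-Mul2 | r0:Mul1,r1:-1,r2:-2,r3:Mul2
c7: CDB Add2=0; stall | r0:Mul1,r1:-1,r2:-2,r3:Mul2
c8: stall | r0:Mul1,r1:-1,r2:-2,r3:Mul2
c9: CDB Mul1=1; issue MUL r2<-Mul1 | r0:1,r1:-1,r2:Mul1,r3:Mul2
c10: CDB Mul2=-2; issue SUB r0<-Add1 | r0:Add1,r1:-1,r2:Mul1,r3:-2
c11: issue ADD r1<-Add2 | r0:Add1,r1:Add2,r2:Mul1,r3:-2
c12: - | r0:Add1,r1:Add2,r2:Mul1,r3:-2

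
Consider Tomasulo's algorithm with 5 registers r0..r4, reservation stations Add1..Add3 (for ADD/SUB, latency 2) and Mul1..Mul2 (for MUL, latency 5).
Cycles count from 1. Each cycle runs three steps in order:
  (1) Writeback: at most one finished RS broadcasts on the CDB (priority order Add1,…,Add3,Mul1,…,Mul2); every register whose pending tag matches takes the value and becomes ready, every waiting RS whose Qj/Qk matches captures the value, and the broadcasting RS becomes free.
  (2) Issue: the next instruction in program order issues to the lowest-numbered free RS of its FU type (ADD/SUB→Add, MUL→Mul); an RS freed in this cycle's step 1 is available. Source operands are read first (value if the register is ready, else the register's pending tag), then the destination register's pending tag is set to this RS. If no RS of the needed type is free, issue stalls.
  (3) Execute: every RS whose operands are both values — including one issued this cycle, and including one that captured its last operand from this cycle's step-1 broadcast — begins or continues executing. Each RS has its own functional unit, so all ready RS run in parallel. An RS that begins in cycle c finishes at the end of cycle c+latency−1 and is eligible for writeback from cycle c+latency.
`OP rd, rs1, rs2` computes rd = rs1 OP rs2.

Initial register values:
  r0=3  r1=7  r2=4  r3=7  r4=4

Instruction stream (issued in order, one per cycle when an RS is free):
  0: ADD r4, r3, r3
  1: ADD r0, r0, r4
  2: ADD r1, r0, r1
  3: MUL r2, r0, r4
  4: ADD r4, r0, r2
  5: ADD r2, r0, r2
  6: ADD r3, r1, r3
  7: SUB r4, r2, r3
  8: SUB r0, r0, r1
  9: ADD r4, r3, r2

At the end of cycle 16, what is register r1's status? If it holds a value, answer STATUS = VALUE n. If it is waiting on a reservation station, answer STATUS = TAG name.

STATUS = VALUE 24

c1: issue ADD r4<-Add1 | r0:3,r1:7,r2:4,r3:7,r4:Add1
c2: issue ADD r0<-Add2 | r0:Add2,r1:7,r2:4,r3:7,r4:Add1
c3: CDB Add1=14; issue ADD r1<-Add1 | r0:Add2,r1:Add1,r2:4,r3:7,r4:14
c4: issue MUL r2<-Mul1 | r0:Add2,r1:Add1,r2:Mul1,r3:7,r4:14
c5: CDB Add2=17; issue ADD r4<-Add2 | r0:17,r1:Add1,r2:Mul1,r3:7,r4:Add2
c6: issue ADD r2<-Add3 | r0:17,r1:Add1,r2:Add3,r3:7,r4:Add2
c7: CDB Add1=24; issue ADD r3<-Add1 | r0:17,r1:24,r2:Add3,r3:Add1,r4:Add2
c8: stall | r0:17,r1:24,r2:Add3,r3:Add1,r4:Add2
c9: CDB Add1=31; issue SUB r4<-Add1 | r0:17,r1:24,r2:Add3,r3:31,r4:Add1
c10: CDB Mul1=238; stall | r0:17,r1:24,r2:Add3,r3:31,r4:Add1
c11: stall | r0:17,r1:24,r2:Add3,r3:31,r4:Add1
c12: CDB Add2=255; issue SUB r0<-Add2 | r0:Add2,r1:24,r2:Add3,r3:31,r4:Add1
c13: CDB Add3=255; issue ADD r4<-Add3 | r0:Add2,r1:24,r2:255,r3:31,r4:Add3
c14: CDB Add2=-7 | r0:-7,r1:24,r2:255,r3:31,r4:Add3
c15: CDB Add1=224 | r0:-7,r1:24,r2:255,r3:31,r4:Add3
c16: CDB Add3=286 | r0:-7,r1:24,r2:255,r3:31,r4:286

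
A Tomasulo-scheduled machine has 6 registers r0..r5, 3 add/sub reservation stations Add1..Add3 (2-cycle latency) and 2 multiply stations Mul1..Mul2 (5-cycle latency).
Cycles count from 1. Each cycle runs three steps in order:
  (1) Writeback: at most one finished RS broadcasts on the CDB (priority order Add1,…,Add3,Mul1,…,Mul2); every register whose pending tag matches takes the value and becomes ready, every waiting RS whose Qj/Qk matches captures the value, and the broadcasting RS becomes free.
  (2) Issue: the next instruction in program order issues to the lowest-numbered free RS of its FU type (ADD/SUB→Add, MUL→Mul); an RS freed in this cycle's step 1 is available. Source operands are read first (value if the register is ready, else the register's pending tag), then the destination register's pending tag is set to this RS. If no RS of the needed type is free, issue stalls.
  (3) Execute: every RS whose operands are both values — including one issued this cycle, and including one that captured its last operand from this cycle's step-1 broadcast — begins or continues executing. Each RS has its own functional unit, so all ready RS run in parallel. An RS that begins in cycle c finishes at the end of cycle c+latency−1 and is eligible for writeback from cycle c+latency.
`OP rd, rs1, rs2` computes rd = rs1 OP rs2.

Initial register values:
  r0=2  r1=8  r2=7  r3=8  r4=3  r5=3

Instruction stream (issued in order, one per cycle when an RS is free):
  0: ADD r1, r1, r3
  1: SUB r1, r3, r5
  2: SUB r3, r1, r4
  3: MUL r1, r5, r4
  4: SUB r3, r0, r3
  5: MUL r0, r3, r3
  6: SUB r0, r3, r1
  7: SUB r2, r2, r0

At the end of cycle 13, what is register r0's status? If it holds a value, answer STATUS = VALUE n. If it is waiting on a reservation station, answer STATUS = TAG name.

STATUS = VALUE -9

  c1: issue ADD r1<-Add1  regs: r0:2,r1:Add1,r2:7,r3:8,r4:3,r5:3
  c2: issue SUB r1<-Add2  regs: r0:2,r1:Add2,r2:7,r3:8,r4:3,r5:3
  c3: CDB Add1=16; issue SUB r3<-Add1  regs: r0:2,r1:Add2,r2:7,r3:Add1,r4:3,r5:3
  c4: CDB Add2=5; issue MUL r1<-Mul1  regs: r0:2,r1:Mul1,r2:7,r3:Add1,r4:3,r5:3
  c5: issue SUB r3<-Add2  regs: r0:2,r1:Mul1,r2:7,r3:Add2,r4:3,r5:3
  c6: CDB Add1=2; issue MUL r0<-Mul2  regs: r0:Mul2,r1:Mul1,r2:7,r3:Add2,r4:3,r5:3
  c7: issue SUB r0<-Add1  regs: r0:Add1,r1:Mul1,r2:7,r3:Add2,r4:3,r5:3
  c8: CDB Add2=0; issue SUB r2<-Add2  regs: r0:Add1,r1:Mul1,r2:Add2,r3:0,r4:3,r5:3
  c9: CDB Mul1=9  regs: r0:Add1,r1:9,r2:Add2,r3:0,r4:3,r5:3
  c10: -  regs: r0:Add1,r1:9,r2:Add2,r3:0,r4:3,r5:3
  c11: CDB Add1=-9  regs: r0:-9,r1:9,r2:Add2,r3:0,r4:3,r5:3
  c12: -  regs: r0:-9,r1:9,r2:Add2,r3:0,r4:3,r5:3
  c13: CDB Add2=16  regs: r0:-9,r1:9,r2:16,r3:0,r4:3,r5:3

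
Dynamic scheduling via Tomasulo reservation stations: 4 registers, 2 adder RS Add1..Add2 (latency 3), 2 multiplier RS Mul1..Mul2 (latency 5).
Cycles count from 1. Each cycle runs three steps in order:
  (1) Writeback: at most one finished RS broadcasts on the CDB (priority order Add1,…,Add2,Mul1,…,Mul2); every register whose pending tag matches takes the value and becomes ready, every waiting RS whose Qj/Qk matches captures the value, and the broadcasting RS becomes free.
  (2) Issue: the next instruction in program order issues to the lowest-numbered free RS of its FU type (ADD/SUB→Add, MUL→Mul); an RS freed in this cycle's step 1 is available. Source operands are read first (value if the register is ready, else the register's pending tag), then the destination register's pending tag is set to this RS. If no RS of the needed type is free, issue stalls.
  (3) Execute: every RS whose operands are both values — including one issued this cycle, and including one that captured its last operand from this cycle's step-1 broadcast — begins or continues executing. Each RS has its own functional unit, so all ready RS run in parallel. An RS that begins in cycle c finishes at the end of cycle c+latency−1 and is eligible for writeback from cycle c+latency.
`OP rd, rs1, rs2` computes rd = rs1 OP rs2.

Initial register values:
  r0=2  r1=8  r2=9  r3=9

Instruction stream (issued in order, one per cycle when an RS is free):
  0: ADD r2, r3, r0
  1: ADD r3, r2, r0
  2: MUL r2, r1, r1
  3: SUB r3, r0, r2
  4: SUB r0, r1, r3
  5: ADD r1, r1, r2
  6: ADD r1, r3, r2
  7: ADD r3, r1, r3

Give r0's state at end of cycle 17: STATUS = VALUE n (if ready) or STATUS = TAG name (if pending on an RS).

STATUS = VALUE 70

cycle 1: issue ADD r2<-Add1 // r0:2,r1:8,r2:Add1,r3:9
cycle 2: issue ADD r3<-Add2 // r0:2,r1:8,r2:Add1,r3:Add2
cycle 3: issue MUL r2<-Mul1 // r0:2,r1:8,r2:Mul1,r3:Add2
cycle 4: CDB Add1=11; issue SUB r3<-Add1 // r0:2,r1:8,r2:Mul1,r3:Add1
cycle 5: stall // r0:2,r1:8,r2:Mul1,r3:Add1
cycle 6: stall // r0:2,r1:8,r2:Mul1,r3:Add1
cycle 7: CDB Add2=13; issue SUB r0<-Add2 // r0:Add2,r1:8,r2:Mul1,r3:Add1
cycle 8: CDB Mul1=64; stall // r0:Add2,r1:8,r2:64,r3:Add1
cycle 9: stall // r0:Add2,r1:8,r2:64,r3:Add1
cycle 10: stall // r0:Add2,r1:8,r2:64,r3:Add1
cycle 11: CDB Add1=-62; issue ADD r1<-Add1 // r0:Add2,r1:Add1,r2:64,r3:-62
cycle 12: stall // r0:Add2,r1:Add1,r2:64,r3:-62
cycle 13: stall // r0:Add2,r1:Add1,r2:64,r3:-62
cycle 14: CDB Add1=72; issue ADD r1<-Add1 // r0:Add2,r1:Add1,r2:64,r3:-62
cycle 15: CDB Add2=70; issue ADD r3<-Add2 // r0:70,r1:Add1,r2:64,r3:Add2
cycle 16: - // r0:70,r1:Add1,r2:64,r3:Add2
cycle 17: CDB Add1=2 // r0:70,r1:2,r2:64,r3:Add2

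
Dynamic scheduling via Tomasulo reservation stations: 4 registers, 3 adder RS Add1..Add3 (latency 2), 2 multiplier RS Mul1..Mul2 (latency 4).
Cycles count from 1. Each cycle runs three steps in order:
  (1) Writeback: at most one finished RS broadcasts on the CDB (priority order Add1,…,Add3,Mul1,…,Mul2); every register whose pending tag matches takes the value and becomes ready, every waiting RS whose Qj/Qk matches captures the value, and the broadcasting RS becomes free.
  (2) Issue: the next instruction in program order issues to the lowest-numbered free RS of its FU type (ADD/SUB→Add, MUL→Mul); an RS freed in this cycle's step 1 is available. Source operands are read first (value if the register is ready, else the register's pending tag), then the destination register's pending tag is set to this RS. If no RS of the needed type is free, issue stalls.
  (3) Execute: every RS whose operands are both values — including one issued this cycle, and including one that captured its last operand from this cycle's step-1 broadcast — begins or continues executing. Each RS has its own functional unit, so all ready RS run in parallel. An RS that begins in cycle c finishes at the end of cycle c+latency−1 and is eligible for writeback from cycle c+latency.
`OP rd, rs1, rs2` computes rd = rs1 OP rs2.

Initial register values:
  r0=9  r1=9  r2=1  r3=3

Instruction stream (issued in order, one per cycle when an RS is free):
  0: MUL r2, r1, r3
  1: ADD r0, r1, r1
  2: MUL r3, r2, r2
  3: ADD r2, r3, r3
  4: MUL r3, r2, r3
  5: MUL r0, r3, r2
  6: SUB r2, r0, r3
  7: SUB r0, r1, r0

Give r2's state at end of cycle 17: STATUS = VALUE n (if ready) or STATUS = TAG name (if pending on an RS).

cycle 1: issue MUL r2<-Mul1 // r0:9,r1:9,r2:Mul1,r3:3
cycle 2: issue ADD r0<-Add1 // r0:Add1,r1:9,r2:Mul1,r3:3
cycle 3: issue MUL r3<-Mul2 // r0:Add1,r1:9,r2:Mul1,r3:Mul2
cycle 4: CDB Add1=18; issue ADD r2<-Add1 // r0:18,r1:9,r2:Add1,r3:Mul2
cycle 5: CDB Mul1=27; issue MUL r3<-Mul1 // r0:18,r1:9,r2:Add1,r3:Mul1
cycle 6: stall // r0:18,r1:9,r2:Add1,r3:Mul1
cycle 7: stall // r0:18,r1:9,r2:Add1,r3:Mul1
cycle 8: stall // r0:18,r1:9,r2:Add1,r3:Mul1
cycle 9: CDB Mul2=729; issue MUL r0<-Mul2 // r0:Mul2,r1:9,r2:Add1,r3:Mul1
cycle 10: issue SUB r2<-Add2 // r0:Mul2,r1:9,r2:Add2,r3:Mul1
cycle 11: CDB Add1=1458; issue SUB r0<-Add1 // r0:Add1,r1:9,r2:Add2,r3:Mul1
cycle 12: - // r0:Add1,r1:9,r2:Add2,r3:Mul1
cycle 13: - // r0:Add1,r1:9,r2:Add2,r3:Mul1
cycle 14: - // r0:Add1,r1:9,r2:Add2,r3:Mul1
cycle 15: CDB Mul1=1062882 // r0:Add1,r1:9,r2:Add2,r3:1062882
cycle 16: - // r0:Add1,r1:9,r2:Add2,r3:1062882
cycle 17: - // r0:Add1,r1:9,r2:Add2,r3:1062882

STATUS = TAG Add2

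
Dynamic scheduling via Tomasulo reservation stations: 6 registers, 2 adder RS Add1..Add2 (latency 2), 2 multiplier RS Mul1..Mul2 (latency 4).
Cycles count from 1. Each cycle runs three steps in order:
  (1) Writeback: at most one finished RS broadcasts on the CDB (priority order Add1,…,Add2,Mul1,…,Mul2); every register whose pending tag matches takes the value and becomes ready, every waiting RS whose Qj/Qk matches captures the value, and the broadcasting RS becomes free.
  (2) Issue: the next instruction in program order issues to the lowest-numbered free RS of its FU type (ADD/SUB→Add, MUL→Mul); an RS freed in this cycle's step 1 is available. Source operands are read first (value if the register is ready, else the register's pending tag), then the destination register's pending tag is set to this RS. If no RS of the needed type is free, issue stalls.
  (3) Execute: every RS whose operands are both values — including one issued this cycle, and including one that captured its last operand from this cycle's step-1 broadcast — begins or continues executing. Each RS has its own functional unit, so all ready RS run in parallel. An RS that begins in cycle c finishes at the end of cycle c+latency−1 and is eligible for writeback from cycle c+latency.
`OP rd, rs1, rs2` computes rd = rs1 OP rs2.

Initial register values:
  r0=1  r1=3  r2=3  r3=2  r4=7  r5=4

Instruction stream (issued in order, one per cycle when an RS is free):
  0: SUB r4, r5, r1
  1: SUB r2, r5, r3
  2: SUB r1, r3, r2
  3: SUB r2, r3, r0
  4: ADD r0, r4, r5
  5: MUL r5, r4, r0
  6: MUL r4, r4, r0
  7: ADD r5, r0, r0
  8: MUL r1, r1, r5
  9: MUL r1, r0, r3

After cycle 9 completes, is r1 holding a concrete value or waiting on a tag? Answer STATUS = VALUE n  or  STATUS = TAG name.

STATUS = VALUE 0

c1: issue SUB r4<-Add1 | r0:1,r1:3,r2:3,r3:2,r4:Add1,r5:4
c2: issue SUB r2<-Add2 | r0:1,r1:3,r2:Add2,r3:2,r4:Add1,r5:4
c3: CDB Add1=1; issue SUB r1<-Add1 | r0:1,r1:Add1,r2:Add2,r3:2,r4:1,r5:4
c4: CDB Add2=2; issue SUB r2<-Add2 | r0:1,r1:Add1,r2:Add2,r3:2,r4:1,r5:4
c5: stall | r0:1,r1:Add1,r2:Add2,r3:2,r4:1,r5:4
c6: CDB Add1=0; issue ADD r0<-Add1 | r0:Add1,r1:0,r2:Add2,r3:2,r4:1,r5:4
c7: CDB Add2=1; issue MUL r5<-Mul1 | r0:Add1,r1:0,r2:1,r3:2,r4:1,r5:Mul1
c8: CDB Add1=5; issue MUL r4<-Mul2 | r0:5,r1:0,r2:1,r3:2,r4:Mul2,r5:Mul1
c9: issue ADD r5<-Add1 | r0:5,r1:0,r2:1,r3:2,r4:Mul2,r5:Add1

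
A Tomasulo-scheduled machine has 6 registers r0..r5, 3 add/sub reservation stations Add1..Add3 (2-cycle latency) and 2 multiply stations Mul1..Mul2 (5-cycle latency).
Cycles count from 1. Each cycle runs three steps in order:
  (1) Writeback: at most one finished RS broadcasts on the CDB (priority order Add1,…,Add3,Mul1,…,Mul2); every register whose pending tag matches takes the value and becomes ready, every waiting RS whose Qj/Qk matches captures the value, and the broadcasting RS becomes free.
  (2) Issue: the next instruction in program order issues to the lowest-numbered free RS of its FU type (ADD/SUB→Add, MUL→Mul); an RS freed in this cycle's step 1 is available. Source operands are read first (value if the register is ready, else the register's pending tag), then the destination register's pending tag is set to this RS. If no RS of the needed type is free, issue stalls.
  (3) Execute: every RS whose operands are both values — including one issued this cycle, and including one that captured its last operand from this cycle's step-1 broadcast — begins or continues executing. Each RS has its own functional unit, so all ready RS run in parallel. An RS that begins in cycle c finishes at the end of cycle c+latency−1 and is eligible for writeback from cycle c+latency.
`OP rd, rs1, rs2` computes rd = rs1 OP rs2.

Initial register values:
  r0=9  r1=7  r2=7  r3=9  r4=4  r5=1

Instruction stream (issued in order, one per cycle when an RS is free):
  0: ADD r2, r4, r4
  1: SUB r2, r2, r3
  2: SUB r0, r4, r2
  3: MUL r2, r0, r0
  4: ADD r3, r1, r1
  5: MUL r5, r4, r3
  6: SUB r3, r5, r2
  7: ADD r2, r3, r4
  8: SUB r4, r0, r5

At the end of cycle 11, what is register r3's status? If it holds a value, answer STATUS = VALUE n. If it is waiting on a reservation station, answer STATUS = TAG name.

STATUS = TAG Add1

c1: issue ADD r2<-Add1 | r0:9,r1:7,r2:Add1,r3:9,r4:4,r5:1
c2: issue SUB r2<-Add2 | r0:9,r1:7,r2:Add2,r3:9,r4:4,r5:1
c3: CDB Add1=8; issue SUB r0<-Add1 | r0:Add1,r1:7,r2:Add2,r3:9,r4:4,r5:1
c4: issue MUL r2<-Mul1 | r0:Add1,r1:7,r2:Mul1,r3:9,r4:4,r5:1
c5: CDB Add2=-1; issue ADD r3<-Add2 | r0:Add1,r1:7,r2:Mul1,r3:Add2,r4:4,r5:1
c6: issue MUL r5<-Mul2 | r0:Add1,r1:7,r2:Mul1,r3:Add2,r4:4,r5:Mul2
c7: CDB Add1=5; issue SUB r3<-Add1 | r0:5,r1:7,r2:Mul1,r3:Add1,r4:4,r5:Mul2
c8: CDB Add2=14; issue ADD r2<-Add2 | r0:5,r1:7,r2:Add2,r3:Add1,r4:4,r5:Mul2
c9: issue SUB r4<-Add3 | r0:5,r1:7,r2:Add2,r3:Add1,r4:Add3,r5:Mul2
c10: - | r0:5,r1:7,r2:Add2,r3:Add1,r4:Add3,r5:Mul2
c11: - | r0:5,r1:7,r2:Add2,r3:Add1,r4:Add3,r5:Mul2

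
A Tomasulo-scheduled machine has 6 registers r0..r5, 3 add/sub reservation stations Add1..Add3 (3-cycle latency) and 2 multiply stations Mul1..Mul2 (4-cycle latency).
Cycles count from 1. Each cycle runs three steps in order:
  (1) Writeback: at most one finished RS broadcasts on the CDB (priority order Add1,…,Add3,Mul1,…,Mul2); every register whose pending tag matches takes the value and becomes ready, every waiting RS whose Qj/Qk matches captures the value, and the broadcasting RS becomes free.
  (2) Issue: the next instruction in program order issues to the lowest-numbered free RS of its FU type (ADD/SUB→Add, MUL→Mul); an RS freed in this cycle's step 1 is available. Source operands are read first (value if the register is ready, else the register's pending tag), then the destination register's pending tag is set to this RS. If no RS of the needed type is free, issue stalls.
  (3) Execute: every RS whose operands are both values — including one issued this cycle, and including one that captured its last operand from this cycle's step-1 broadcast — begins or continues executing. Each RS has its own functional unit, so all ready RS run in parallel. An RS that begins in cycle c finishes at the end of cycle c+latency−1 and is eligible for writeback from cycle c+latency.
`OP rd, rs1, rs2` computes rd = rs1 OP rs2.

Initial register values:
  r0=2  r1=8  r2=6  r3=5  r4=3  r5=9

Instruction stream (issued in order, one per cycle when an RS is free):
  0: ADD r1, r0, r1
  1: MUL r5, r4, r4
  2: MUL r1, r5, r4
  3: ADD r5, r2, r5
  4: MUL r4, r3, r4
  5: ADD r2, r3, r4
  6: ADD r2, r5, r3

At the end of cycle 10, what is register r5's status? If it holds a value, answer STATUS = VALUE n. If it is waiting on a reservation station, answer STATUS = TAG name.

STATUS = VALUE 15

c1: issue ADD r1<-Add1 | r0:2,r1:Add1,r2:6,r3:5,r4:3,r5:9
c2: issue MUL r5<-Mul1 | r0:2,r1:Add1,r2:6,r3:5,r4:3,r5:Mul1
c3: issue MUL r1<-Mul2 | r0:2,r1:Mul2,r2:6,r3:5,r4:3,r5:Mul1
c4: CDB Add1=10; issue ADD r5<-Add1 | r0:2,r1:Mul2,r2:6,r3:5,r4:3,r5:Add1
c5: stall | r0:2,r1:Mul2,r2:6,r3:5,r4:3,r5:Add1
c6: CDB Mul1=9; issue MUL r4<-Mul1 | r0:2,r1:Mul2,r2:6,r3:5,r4:Mul1,r5:Add1
c7: issue ADD r2<-Add2 | r0:2,r1:Mul2,r2:Add2,r3:5,r4:Mul1,r5:Add1
c8: issue ADD r2<-Add3 | r0:2,r1:Mul2,r2:Add3,r3:5,r4:Mul1,r5:Add1
c9: CDB Add1=15 | r0:2,r1:Mul2,r2:Add3,r3:5,r4:Mul1,r5:15
c10: CDB Mul1=15 | r0:2,r1:Mul2,r2:Add3,r3:5,r4:15,r5:15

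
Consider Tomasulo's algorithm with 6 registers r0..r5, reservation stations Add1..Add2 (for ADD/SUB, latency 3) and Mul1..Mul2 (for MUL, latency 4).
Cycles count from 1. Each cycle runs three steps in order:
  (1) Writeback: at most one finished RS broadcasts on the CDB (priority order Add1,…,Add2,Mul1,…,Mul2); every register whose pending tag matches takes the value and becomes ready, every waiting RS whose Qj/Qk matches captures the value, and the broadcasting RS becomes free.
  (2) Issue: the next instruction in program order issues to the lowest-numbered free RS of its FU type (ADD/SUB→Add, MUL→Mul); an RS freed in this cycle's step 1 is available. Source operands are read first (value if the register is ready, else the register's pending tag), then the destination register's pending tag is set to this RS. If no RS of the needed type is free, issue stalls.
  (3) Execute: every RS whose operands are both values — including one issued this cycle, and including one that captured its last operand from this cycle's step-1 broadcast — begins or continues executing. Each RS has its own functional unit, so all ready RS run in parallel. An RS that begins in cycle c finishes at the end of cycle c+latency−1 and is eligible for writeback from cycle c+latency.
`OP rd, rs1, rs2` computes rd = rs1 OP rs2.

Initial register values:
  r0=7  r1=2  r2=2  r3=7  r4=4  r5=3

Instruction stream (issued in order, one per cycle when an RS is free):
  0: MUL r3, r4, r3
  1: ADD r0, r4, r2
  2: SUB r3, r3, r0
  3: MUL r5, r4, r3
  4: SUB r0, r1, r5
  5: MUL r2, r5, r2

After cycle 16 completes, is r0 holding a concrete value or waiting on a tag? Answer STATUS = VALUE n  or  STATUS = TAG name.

c1: issue MUL r3<-Mul1 | r0:7,r1:2,r2:2,r3:Mul1,r4:4,r5:3
c2: issue ADD r0<-Add1 | r0:Add1,r1:2,r2:2,r3:Mul1,r4:4,r5:3
c3: issue SUB r3<-Add2 | r0:Add1,r1:2,r2:2,r3:Add2,r4:4,r5:3
c4: issue MUL r5<-Mul2 | r0:Add1,r1:2,r2:2,r3:Add2,r4:4,r5:Mul2
c5: CDB Add1=6; issue SUB r0<-Add1 | r0:Add1,r1:2,r2:2,r3:Add2,r4:4,r5:Mul2
c6: CDB Mul1=28; issue MUL r2<-Mul1 | r0:Add1,r1:2,r2:Mul1,r3:Add2,r4:4,r5:Mul2
c7: - | r0:Add1,r1:2,r2:Mul1,r3:Add2,r4:4,r5:Mul2
c8: - | r0:Add1,r1:2,r2:Mul1,r3:Add2,r4:4,r5:Mul2
c9: CDB Add2=22 | r0:Add1,r1:2,r2:Mul1,r3:22,r4:4,r5:Mul2
c10: - | r0:Add1,r1:2,r2:Mul1,r3:22,r4:4,r5:Mul2
c11: - | r0:Add1,r1:2,r2:Mul1,r3:22,r4:4,r5:Mul2
c12: - | r0:Add1,r1:2,r2:Mul1,r3:22,r4:4,r5:Mul2
c13: CDB Mul2=88 | r0:Add1,r1:2,r2:Mul1,r3:22,r4:4,r5:88
c14: - | r0:Add1,r1:2,r2:Mul1,r3:22,r4:4,r5:88
c15: - | r0:Add1,r1:2,r2:Mul1,r3:22,r4:4,r5:88
c16: CDB Add1=-86 | r0:-86,r1:2,r2:Mul1,r3:22,r4:4,r5:88

STATUS = VALUE -86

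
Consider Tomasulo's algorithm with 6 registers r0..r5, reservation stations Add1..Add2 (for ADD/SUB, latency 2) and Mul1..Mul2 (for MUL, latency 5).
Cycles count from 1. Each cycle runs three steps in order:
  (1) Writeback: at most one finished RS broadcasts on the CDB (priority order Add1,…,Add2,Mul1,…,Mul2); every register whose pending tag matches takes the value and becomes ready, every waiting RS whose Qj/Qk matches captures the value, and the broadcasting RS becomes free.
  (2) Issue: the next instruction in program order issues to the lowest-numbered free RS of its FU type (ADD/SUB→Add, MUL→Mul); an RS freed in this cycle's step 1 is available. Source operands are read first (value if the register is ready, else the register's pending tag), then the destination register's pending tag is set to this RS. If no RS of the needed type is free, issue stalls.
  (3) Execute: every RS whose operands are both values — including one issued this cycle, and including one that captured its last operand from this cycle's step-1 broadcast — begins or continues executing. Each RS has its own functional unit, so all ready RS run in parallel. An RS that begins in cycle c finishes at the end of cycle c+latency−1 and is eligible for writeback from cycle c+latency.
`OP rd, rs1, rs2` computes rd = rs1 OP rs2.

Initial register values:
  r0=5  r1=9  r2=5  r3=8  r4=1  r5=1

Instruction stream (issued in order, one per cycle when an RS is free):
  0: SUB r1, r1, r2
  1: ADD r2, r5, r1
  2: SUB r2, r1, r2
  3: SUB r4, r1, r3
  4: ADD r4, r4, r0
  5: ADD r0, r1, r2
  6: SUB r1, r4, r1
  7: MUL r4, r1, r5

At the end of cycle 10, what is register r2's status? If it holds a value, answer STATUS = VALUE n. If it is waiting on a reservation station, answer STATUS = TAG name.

STATUS = VALUE -1

  c1: issue SUB r1<-Add1  regs: r0:5,r1:Add1,r2:5,r3:8,r4:1,r5:1
  c2: issue ADD r2<-Add2  regs: r0:5,r1:Add1,r2:Add2,r3:8,r4:1,r5:1
  c3: CDB Add1=4; issue SUB r2<-Add1  regs: r0:5,r1:4,r2:Add1,r3:8,r4:1,r5:1
  c4: stall  regs: r0:5,r1:4,r2:Add1,r3:8,r4:1,r5:1
  c5: CDB Add2=5; issue SUB r4<-Add2  regs: r0:5,r1:4,r2:Add1,r3:8,r4:Add2,r5:1
  c6: stall  regs: r0:5,r1:4,r2:Add1,r3:8,r4:Add2,r5:1
  c7: CDB Add1=-1; issue ADD r4<-Add1  regs: r0:5,r1:4,r2:-1,r3:8,r4:Add1,r5:1
  c8: CDB Add2=-4; issue ADD r0<-Add2  regs: r0:Add2,r1:4,r2:-1,r3:8,r4:Add1,r5:1
  c9: stall  regs: r0:Add2,r1:4,r2:-1,r3:8,r4:Add1,r5:1
  c10: CDB Add1=1; issue SUB r1<-Add1  regs: r0:Add2,r1:Add1,r2:-1,r3:8,r4:1,r5:1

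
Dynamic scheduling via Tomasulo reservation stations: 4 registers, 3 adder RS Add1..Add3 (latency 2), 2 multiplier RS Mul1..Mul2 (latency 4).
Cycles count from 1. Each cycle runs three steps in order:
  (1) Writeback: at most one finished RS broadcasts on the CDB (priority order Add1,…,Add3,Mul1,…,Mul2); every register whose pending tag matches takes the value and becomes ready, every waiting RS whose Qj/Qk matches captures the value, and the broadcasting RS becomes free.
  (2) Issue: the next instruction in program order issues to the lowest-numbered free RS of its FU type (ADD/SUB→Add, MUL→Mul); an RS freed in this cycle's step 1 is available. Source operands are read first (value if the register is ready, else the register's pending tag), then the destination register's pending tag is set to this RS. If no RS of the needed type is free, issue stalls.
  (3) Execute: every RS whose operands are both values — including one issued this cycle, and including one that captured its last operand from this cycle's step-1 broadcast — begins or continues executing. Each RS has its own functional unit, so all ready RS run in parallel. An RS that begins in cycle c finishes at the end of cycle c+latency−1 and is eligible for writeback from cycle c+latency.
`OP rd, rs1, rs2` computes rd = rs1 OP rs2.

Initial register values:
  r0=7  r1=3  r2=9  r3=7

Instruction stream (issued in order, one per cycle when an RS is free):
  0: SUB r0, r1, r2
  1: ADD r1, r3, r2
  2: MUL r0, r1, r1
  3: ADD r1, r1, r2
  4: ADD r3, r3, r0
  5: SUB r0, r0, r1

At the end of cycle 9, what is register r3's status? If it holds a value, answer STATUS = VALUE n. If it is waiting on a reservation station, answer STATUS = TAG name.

  c1: issue SUB r0<-Add1  regs: r0:Add1,r1:3,r2:9,r3:7
  c2: issue ADD r1<-Add2  regs: r0:Add1,r1:Add2,r2:9,r3:7
  c3: CDB Add1=-6; issue MUL r0<-Mul1  regs: r0:Mul1,r1:Add2,r2:9,r3:7
  c4: CDB Add2=16; issue ADD r1<-Add1  regs: r0:Mul1,r1:Add1,r2:9,r3:7
  c5: issue ADD r3<-Add2  regs: r0:Mul1,r1:Add1,r2:9,r3:Add2
  c6: CDB Add1=25; issue SUB r0<-Add1  regs: r0:Add1,r1:25,r2:9,r3:Add2
  c7: -  regs: r0:Add1,r1:25,r2:9,r3:Add2
  c8: CDB Mul1=256  regs: r0:Add1,r1:25,r2:9,r3:Add2
  c9: -  regs: r0:Add1,r1:25,r2:9,r3:Add2

STATUS = TAG Add2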